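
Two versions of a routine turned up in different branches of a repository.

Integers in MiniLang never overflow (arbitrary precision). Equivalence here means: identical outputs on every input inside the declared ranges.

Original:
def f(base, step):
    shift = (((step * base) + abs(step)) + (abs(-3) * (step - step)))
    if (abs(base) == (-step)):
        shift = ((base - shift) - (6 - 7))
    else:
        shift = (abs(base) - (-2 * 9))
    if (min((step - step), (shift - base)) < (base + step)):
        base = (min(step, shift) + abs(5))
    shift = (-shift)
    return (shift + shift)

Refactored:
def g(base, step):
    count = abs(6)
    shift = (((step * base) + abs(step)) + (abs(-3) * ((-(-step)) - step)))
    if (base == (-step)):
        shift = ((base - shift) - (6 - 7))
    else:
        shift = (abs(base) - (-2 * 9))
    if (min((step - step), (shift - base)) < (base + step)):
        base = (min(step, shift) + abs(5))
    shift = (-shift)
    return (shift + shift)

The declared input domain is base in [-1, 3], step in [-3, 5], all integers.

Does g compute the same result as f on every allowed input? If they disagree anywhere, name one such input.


Consider the input base=-1, step=-1.
f: shift=2, then (abs(base) == (-step)) is true, then shift=-2, then (min((step - step), (shift - base)) < (base + step)) is false, then shift=2, then returns 4
g: count=6, then shift=2, then (base == (-step)) is false, then shift=19, then (min((step - step), (shift - base)) < (base + step)) is false, then shift=-19, then returns -38
4 vs -38 — the two versions disagree here.
verdict: not equivalent; witness: base=-1, step=-1


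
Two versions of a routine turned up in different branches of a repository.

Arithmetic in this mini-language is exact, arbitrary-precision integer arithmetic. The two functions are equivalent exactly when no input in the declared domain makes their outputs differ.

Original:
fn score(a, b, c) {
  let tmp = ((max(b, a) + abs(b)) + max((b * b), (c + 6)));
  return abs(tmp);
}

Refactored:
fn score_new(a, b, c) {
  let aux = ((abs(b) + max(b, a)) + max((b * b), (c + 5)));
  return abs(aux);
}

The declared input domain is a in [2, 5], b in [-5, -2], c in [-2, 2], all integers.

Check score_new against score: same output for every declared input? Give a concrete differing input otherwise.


There is a counterexample at a=2, b=-2, c=-1: 9 on one side, 8 on the other.
score: tmp=9, then returns 9
score_new: aux=8, then returns 8
verdict: not equivalent; witness: a=2, b=-2, c=-1


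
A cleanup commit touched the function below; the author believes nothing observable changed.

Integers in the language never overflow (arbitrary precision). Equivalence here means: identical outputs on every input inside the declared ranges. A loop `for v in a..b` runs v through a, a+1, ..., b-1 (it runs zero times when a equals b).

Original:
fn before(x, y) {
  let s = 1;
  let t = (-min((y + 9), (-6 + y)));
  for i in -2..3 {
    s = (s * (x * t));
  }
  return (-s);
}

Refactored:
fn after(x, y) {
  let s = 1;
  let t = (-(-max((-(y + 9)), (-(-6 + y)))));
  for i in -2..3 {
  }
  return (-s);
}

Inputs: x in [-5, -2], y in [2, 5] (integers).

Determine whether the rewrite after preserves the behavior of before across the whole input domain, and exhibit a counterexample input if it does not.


Run the pair on x=-5, y=2.
before: s becomes 1; next t becomes 4; next at i=-2:; next s becomes -20; next at i=-1:; next s becomes 400; next at i=0:; next s becomes -8000; next at i=1:; next s becomes 160000; next at i=2:; next s becomes -3200000; next final value 3200000
after: s becomes 1; next t becomes 4; next at i=-2:; next at i=-1:; next at i=0:; next at i=1:; next at i=2:; next final value -1
3200000 vs -1 — the two versions disagree here.
verdict: not equivalent; witness: x=-5, y=2


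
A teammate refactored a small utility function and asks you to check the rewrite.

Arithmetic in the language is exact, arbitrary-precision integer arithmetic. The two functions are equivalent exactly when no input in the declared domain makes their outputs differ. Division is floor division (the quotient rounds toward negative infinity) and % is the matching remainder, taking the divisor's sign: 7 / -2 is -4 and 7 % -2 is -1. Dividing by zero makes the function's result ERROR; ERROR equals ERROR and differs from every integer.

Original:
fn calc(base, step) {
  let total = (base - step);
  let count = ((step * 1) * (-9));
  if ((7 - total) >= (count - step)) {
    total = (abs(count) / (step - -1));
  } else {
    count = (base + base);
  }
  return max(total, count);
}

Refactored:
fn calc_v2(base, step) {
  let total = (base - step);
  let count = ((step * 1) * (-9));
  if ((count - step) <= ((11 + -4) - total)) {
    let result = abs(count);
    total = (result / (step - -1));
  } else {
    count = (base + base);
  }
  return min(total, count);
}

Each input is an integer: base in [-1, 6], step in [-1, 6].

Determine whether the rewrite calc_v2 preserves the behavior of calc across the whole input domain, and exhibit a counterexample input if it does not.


The rewrite breaks on base=-1, step=-1, where the results are 0 and -2.
calc: total becomes 0; next count becomes 9; next ((7 - total) >= (count - step)) evaluates to false; next count becomes -2; next final value 0
calc_v2: total becomes 0; next count becomes 9; next ((count - step) <= ((11 + -4) - total)) evaluates to false; next count becomes -2; next final value -2
verdict: not equivalent; witness: base=-1, step=-1


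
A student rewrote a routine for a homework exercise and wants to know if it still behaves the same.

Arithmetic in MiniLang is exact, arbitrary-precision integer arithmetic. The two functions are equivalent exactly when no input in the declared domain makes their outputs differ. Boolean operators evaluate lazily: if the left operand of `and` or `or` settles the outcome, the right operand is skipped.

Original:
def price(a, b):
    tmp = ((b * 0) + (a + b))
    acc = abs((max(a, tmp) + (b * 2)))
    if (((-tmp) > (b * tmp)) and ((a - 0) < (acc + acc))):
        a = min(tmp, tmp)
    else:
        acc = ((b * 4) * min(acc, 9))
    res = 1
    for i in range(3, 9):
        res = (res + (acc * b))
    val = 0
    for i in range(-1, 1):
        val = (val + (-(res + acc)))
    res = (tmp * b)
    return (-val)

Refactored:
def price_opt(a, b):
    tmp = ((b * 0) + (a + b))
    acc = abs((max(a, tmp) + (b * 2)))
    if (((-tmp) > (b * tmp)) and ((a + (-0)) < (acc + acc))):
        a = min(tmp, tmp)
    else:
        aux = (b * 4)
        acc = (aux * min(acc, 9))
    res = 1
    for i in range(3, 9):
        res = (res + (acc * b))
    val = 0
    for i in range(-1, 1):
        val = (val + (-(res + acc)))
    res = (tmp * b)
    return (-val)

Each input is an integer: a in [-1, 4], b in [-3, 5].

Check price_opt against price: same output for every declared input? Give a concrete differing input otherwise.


The two versions differ — the changes include statement counts differ, local variable names differ, arithmetic usage differs.
Spot check at a=-1, b=0 — price: tmp = -1; acc = 1; (((-tmp) > (b * tmp)) and ((a - 0) < (acc + acc))) -> true; a = -1; res = 1; [i=3]; res = 1; [i=4]; res = 1; [i=5]; res = 1; [i=6]; res = 1; [i=7]; res = 1; [i=8]; res = 1; val = 0; [i=-1]; val = -2; [i=0]; val = -4; res = 0; return 4. price_opt: tmp = -1; acc = 1; (((-tmp) > (b * tmp)) and ((a + (-0)) < (acc + acc))) -> true; a = -1; res = 1; [i=3]; res = 1; [i=4]; res = 1; [i=5]; res = 1; [i=6]; res = 1; [i=7]; res = 1; [i=8]; res = 1; val = 0; [i=-1]; val = -2; [i=0]; val = -4; res = 0; return 4. Both give 4.
Sweeping the whole domain (54 inputs) finds no disagreement.
verdict: equivalent


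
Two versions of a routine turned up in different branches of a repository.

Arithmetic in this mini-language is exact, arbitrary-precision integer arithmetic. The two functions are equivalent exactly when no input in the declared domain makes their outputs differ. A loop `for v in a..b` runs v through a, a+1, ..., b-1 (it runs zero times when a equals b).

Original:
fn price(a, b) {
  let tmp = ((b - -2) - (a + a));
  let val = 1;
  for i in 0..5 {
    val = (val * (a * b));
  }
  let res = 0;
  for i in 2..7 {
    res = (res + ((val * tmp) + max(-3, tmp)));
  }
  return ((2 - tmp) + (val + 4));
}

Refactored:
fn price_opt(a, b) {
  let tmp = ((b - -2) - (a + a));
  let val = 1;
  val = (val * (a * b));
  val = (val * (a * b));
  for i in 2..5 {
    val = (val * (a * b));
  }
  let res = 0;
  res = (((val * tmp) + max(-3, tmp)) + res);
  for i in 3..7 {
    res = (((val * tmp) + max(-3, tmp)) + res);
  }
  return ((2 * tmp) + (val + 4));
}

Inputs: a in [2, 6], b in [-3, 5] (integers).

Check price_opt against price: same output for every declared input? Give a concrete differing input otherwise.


These are not equivalent — on a=2, b=-3 the outputs split (-7765 vs -7782).
price: tmp=-5, then val=1, then (i=0), then val=-6, then (i=1), then val=36, then (i=2), then val=-216, then (i=3), then val=1296, then (i=4), then val=-7776, then res=0, then (i=2), then res=38877, then (i=3), then res=77754, then (i=4), then res=116631, then (i=5), then res=155508, then (i=6), then res=194385, then returns -7765
price_opt: tmp=-5, then val=1, then val=-6, then val=36, then (i=2), then val=-216, then (i=3), then val=1296, then (i=4), then val=-7776, then res=0, then res=38877, then (i=3), then res=77754, then (i=4), then res=116631, then (i=5), then res=155508, then (i=6), then res=194385, then returns -7782
verdict: not equivalent; witness: a=2, b=-3


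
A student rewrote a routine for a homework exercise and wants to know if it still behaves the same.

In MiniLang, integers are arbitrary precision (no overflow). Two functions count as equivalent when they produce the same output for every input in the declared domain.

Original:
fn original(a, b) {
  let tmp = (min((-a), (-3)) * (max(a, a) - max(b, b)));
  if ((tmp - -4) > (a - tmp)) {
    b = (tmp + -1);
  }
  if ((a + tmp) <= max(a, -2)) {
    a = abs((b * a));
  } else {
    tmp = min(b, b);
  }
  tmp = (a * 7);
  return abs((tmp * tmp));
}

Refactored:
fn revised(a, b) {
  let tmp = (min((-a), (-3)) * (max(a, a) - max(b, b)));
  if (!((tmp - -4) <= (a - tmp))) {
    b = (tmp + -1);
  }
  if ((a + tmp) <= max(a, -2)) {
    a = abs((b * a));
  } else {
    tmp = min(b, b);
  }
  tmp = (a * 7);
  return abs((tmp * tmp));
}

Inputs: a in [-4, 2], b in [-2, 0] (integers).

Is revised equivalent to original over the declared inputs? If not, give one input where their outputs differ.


Comparing the listings, the differences include: boolean connective usage differs; comparison usage differs.
Tracing a=-4, b=-2: original: tmp = 6; ((tmp - -4) > (a - tmp)) -> true; b = 5; ((a + tmp) <= max(a, -2)) -> false; tmp = 5; tmp = -28; return 784 | revised: tmp = 6; (!((tmp - -4) <= (a - tmp))) -> true; b = 5; ((a + tmp) <= max(a, -2)) -> false; tmp = 5; tmp = -28; return 784 — matching result 784.
An exhaustive pass over the 21 declared inputs shows identical outputs.
verdict: equivalent


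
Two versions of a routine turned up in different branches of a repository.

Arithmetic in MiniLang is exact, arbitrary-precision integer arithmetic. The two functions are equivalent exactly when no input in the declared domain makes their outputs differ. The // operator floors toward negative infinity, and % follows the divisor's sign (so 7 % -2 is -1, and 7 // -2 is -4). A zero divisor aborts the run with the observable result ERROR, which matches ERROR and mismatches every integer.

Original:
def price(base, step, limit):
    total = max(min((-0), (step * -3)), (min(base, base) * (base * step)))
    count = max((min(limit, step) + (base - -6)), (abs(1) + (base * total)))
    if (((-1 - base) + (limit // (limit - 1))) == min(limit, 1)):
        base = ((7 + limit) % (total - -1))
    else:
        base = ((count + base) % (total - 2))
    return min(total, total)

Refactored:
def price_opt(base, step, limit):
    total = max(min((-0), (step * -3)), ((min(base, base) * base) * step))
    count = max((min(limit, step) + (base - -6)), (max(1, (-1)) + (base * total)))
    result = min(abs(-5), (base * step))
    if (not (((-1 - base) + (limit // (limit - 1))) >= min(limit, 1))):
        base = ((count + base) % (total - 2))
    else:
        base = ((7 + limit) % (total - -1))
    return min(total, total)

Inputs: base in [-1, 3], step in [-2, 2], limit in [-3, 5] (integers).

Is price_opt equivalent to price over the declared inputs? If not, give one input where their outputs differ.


The rewrite breaks on base=-1, step=2, limit=-3, where the results are ERROR and 2.
price: total = 2; count = 2; (((-1 - base) + (limit // (limit - 1))) == min(limit, 1)) -> false; division by zero -> ERROR
price_opt: total = 2; count = 2; result = -2; (not (((-1 - base) + (limit // (limit - 1))) >= min(limit, 1))) -> false; base = 1; return 2
verdict: not equivalent; witness: base=-1, step=2, limit=-3


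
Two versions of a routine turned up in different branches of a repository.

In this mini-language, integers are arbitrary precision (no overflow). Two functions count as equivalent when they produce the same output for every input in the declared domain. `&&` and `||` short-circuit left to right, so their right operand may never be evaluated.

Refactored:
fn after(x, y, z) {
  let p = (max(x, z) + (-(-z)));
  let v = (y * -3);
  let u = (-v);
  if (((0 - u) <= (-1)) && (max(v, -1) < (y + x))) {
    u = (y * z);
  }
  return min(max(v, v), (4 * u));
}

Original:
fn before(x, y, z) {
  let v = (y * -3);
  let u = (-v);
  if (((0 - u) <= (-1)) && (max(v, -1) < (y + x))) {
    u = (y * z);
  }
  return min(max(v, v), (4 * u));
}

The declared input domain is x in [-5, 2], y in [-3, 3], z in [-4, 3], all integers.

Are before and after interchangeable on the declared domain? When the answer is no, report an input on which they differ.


Side by side, the visible changes include: local variable names differ, plus min/max/abs usage differs, plus arithmetic usage differs, plus statement counts differ.
Tracing x=-2, y=-3, z=0: before: v = 9; u = -9; (((0 - u) <= (-1)) && (max(v, -1) < (y + x))) -> false; return -36 | after: p = 0; v = 9; u = -9; (((0 - u) <= (-1)) && (max(v, -1) < (y + x))) -> false; return -36 — matching result -36.
Sweeping the whole domain (448 inputs) finds no disagreement.
verdict: equivalent


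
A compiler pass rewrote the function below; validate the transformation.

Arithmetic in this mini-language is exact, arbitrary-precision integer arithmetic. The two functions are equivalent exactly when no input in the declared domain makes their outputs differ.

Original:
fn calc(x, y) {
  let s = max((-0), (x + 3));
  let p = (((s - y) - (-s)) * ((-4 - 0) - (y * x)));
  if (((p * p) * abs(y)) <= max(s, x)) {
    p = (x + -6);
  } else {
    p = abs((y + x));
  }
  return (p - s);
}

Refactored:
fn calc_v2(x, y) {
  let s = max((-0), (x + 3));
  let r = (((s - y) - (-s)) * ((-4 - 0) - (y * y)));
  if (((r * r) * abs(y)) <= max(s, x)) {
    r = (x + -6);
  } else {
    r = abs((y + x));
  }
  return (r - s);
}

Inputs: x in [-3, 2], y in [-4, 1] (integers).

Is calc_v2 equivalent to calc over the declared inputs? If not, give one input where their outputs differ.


On input x=1, y=-4, calc returns -9 while calc_v2 returns -1.
verdict: not equivalent; witness: x=1, y=-4


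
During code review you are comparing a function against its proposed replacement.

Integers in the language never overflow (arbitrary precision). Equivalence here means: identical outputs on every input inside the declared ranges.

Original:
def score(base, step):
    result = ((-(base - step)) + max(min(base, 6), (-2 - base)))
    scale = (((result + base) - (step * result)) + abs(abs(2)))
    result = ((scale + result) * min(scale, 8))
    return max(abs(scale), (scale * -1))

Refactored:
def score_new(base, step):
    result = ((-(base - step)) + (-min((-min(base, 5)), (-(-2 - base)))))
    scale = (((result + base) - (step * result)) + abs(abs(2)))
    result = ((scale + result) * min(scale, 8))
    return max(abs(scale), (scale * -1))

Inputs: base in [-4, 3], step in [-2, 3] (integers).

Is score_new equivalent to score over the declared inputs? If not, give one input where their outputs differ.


Equivalent. Although `6` became `5`, no input in the stated domain can expose it.
Checked all 48 inputs in the declared domain: the outputs agree on every one.
As a probe, take base=-2, step=-2: score runs result = 0; scale = 0; result = 0; return 0; score_new runs result = 0; scale = 0; result = 0; return 0; both end at 0.
verdict: equivalent


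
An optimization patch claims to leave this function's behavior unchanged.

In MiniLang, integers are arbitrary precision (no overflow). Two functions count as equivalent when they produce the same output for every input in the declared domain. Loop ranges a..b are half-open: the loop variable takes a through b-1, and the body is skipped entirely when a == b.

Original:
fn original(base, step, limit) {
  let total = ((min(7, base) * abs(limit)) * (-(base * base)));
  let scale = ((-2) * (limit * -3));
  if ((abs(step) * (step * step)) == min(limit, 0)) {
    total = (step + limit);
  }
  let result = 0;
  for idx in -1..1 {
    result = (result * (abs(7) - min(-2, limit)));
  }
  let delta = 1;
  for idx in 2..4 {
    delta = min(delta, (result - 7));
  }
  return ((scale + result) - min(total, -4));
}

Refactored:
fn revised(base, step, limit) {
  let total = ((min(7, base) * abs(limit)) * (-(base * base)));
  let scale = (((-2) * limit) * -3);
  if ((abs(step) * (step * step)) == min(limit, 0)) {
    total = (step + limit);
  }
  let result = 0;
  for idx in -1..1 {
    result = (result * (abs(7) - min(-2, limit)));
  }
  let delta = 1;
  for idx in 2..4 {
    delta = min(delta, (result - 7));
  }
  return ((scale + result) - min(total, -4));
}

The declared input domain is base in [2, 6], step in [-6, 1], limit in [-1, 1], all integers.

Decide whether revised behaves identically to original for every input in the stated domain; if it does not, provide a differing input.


Side by side, the visible changes include: same computation, different form.
Spot check at base=5, step=-2, limit=-1 — original: total = -125; scale = -6; ((abs(step) * (step * step)) == min(limit, 0)) -> false; result = 0; [idx=-1]; result = 0; [idx=0]; result = 0; delta = 1; [idx=2]; delta = -7; [idx=3]; delta = -7; return 119. revised: total = -125; scale = -6; ((abs(step) * (step * step)) == min(limit, 0)) -> false; result = 0; [idx=-1]; result = 0; [idx=0]; result = 0; delta = 1; [idx=2]; delta = -7; [idx=3]; delta = -7; return 119. Both give 119.
Across all 120 domain points the two functions coincide.
verdict: equivalent


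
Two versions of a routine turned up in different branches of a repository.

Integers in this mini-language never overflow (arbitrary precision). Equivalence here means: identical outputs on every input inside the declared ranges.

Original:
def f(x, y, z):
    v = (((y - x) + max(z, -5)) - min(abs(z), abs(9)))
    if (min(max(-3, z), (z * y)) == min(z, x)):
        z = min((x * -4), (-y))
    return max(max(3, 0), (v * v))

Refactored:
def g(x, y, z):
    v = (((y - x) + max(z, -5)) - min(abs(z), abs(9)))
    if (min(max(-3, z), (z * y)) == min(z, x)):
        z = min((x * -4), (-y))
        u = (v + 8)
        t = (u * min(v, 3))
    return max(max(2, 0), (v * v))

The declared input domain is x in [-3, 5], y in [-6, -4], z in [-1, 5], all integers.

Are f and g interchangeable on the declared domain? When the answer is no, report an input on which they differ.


Evaluate both at x=-3, y=-4, z=0.
f: v=-1, then (min(max(-3, z), (z * y)) == min(z, x)) is false, then returns 3
g: v=-1, then (min(max(-3, z), (z * y)) == min(z, x)) is false, then returns 2
3 against 2: the behavior changed.
verdict: not equivalent; witness: x=-3, y=-4, z=0


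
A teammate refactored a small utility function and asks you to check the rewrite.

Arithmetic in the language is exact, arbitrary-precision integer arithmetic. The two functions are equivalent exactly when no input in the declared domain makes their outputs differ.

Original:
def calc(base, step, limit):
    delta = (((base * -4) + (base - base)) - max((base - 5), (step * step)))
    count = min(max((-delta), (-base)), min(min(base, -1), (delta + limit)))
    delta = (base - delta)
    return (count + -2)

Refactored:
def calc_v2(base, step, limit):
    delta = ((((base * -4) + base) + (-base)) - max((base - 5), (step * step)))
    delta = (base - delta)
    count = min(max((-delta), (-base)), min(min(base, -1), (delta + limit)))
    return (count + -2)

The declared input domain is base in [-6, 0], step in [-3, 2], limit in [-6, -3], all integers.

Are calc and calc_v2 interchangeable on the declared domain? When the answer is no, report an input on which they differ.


The rewrite breaks on base=-6, step=-3, limit=-6, where the results are -8 and -29.
calc: delta := 15 | count := -6 | delta := -21 | result -8
calc_v2: delta := 15 | delta := -21 | count := -27 | result -29
verdict: not equivalent; witness: base=-6, step=-3, limit=-6


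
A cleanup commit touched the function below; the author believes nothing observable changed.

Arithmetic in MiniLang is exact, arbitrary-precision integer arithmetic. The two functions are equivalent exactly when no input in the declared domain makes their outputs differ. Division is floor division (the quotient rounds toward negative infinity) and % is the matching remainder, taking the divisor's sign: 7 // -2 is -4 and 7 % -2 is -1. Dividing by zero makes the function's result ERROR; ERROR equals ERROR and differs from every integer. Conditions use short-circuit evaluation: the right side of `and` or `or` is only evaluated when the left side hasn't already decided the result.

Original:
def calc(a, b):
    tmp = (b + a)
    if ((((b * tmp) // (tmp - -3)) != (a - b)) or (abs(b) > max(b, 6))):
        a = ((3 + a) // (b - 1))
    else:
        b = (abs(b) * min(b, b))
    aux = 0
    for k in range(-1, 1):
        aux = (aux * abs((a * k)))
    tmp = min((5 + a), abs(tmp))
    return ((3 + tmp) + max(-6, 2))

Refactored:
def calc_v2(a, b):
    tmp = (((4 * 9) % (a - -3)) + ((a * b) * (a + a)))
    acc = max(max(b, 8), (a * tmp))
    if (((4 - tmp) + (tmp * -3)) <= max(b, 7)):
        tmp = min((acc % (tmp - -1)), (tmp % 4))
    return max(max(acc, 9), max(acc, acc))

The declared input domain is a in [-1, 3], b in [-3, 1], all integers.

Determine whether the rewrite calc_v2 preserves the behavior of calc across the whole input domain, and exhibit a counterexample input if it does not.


Take a=-1, b=-2.
calc: tmp becomes -3; next hits division by zero so the output is ERROR
calc_v2: tmp becomes -4; next acc becomes 8; next (((4 - tmp) + (tmp * -3)) <= max(b, 7)) evaluates to false; next final value 9
ERROR vs 9 — the two versions disagree here.
verdict: not equivalent; witness: a=-1, b=-2


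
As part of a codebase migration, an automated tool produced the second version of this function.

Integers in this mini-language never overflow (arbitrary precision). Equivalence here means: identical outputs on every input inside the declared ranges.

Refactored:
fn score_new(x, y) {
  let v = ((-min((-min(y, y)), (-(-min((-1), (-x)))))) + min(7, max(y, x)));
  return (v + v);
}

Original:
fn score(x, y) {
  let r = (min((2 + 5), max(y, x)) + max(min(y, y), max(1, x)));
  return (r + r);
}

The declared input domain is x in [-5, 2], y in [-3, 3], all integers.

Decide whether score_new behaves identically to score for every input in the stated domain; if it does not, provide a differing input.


Behavior is preserved: although min/max/abs usage differs, and local variable names differ, and arithmetic usage differs, and constant usage differs, the outputs never diverge.
Spot check at x=2, y=-3 — score: r=4, then returns 8. score_new: v=4, then returns 8. Both give 8.
Checked all 56 inputs in the declared domain: the outputs agree on every one.
verdict: equivalent


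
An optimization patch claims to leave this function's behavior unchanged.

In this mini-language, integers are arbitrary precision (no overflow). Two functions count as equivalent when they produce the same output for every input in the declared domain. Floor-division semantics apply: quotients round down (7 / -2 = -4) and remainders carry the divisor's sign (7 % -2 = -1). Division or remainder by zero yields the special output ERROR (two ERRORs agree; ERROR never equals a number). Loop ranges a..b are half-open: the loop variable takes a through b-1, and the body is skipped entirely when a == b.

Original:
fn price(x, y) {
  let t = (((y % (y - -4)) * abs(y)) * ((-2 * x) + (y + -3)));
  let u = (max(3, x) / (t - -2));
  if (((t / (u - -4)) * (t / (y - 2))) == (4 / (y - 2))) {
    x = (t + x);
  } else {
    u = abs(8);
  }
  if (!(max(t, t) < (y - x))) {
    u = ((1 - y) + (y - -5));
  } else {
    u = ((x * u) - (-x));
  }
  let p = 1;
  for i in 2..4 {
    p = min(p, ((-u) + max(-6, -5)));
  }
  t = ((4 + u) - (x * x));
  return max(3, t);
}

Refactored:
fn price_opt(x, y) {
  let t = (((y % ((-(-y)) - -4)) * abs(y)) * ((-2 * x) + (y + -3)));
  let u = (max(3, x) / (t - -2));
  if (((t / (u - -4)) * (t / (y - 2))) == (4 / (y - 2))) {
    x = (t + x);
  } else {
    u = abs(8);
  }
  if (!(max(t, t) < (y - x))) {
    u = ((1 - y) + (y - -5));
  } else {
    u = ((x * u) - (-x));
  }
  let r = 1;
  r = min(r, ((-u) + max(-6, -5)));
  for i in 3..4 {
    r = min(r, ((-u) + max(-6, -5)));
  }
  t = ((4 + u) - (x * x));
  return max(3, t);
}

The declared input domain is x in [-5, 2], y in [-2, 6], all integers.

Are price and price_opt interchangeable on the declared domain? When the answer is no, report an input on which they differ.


Changes here: loop structure differs; and statement counts differ; and arithmetic usage differs; and local variable names differ; and constant usage differs; and min/max/abs usage differs; the full 72-point sweep finds no disagreement.
verdict: equivalent


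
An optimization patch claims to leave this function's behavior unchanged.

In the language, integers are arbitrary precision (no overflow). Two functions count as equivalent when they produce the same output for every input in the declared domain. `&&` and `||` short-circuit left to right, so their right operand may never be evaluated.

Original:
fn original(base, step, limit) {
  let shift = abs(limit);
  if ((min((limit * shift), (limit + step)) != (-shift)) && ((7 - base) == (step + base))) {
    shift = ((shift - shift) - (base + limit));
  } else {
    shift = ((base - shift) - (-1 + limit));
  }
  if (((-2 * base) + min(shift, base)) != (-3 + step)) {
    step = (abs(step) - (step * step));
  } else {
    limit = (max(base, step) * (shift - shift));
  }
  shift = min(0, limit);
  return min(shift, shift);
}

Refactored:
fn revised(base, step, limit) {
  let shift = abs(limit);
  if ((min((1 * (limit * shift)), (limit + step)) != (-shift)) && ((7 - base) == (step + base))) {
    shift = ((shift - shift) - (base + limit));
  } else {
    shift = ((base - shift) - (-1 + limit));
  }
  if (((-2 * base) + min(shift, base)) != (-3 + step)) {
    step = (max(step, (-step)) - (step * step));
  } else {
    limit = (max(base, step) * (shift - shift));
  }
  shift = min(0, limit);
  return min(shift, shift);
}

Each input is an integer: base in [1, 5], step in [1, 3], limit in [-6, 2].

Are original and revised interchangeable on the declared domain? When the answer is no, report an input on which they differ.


Side by side, the visible changes include: arithmetic usage differs; constant usage differs; min/max/abs usage differs.
One worked example (base=4, step=3, limit=-3) — original: shift := 3 | ((min((limit * shift), (limit + step)) != (-shift)) && ((7 - base) == (step + base))): false | shift := 5 | (((-2 * base) + min(shift, base)) != (-3 + step)): true | step := -6 | shift := -3 | result -3; revised: shift := 3 | ((min((1 * (limit * shift)), (limit + step)) != (-shift)) && ((7 - base) == (step + base))): false | shift := 5 | (((-2 * base) + min(shift, base)) != (-3 + step)): true | step := -6 | shift := -3 | result -3; agreement on -3.
An exhaustive pass over the 135 declared inputs shows identical outputs.
verdict: equivalent


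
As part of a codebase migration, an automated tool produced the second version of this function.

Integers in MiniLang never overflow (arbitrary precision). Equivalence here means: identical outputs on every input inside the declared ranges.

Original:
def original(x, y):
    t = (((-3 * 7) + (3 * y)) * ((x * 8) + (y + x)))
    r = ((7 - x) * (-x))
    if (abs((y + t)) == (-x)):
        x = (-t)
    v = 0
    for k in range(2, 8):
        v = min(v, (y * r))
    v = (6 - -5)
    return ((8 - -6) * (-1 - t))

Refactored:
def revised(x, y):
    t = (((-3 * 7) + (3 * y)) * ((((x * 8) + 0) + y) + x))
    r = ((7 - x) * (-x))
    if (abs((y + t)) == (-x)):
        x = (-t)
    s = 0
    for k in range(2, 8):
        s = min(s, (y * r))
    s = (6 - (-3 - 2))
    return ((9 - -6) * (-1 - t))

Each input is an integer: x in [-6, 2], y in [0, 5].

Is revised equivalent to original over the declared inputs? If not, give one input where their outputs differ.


On input x=-6, y=0, original returns -15890 while revised returns -17025.
verdict: not equivalent; witness: x=-6, y=0


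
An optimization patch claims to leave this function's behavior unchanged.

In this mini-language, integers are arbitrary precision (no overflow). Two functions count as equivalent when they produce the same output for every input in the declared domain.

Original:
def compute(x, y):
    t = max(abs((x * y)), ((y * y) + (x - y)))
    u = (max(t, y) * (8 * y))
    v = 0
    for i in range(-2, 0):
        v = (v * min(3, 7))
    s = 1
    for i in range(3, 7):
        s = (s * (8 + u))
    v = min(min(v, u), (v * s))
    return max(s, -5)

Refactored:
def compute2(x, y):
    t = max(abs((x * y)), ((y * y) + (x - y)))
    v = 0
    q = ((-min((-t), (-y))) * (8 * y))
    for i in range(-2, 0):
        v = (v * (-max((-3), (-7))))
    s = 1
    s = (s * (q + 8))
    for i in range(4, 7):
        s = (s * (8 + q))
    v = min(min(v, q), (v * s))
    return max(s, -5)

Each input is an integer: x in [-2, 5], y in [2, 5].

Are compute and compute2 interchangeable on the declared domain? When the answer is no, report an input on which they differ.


Equivalent — the differences include loop structure differs; and statement counts differ; and constant usage differs; and local variable names differ; and arithmetic usage differs, yet no declared input distinguishes the two.
As a probe, take x=5, y=2: compute runs t becomes 10; next u becomes 160; next v becomes 0; next at i=-2:; next v becomes 0; next at i=-1:; next v becomes 0; next s becomes 1; next at i=3:; next s becomes 168; next at i=4:; next s becomes 28224; next at i=5:; next s becomes 4741632; next at i=6:; next s becomes 796594176; next v becomes 0; next final value 796594176; compute2 runs t becomes 10; next v becomes 0; next q becomes 160; next at i=-2:; next v becomes 0; next at i=-1:; next v becomes 0; next s becomes 1; next s becomes 168; next at i=4:; next s becomes 28224; next at i=5:; next s becomes 4741632; next at i=6:; next s becomes 796594176; next v becomes 0; next final value 796594176; both end at 796594176.
Sweeping the whole domain (32 inputs) finds no disagreement.
verdict: equivalent


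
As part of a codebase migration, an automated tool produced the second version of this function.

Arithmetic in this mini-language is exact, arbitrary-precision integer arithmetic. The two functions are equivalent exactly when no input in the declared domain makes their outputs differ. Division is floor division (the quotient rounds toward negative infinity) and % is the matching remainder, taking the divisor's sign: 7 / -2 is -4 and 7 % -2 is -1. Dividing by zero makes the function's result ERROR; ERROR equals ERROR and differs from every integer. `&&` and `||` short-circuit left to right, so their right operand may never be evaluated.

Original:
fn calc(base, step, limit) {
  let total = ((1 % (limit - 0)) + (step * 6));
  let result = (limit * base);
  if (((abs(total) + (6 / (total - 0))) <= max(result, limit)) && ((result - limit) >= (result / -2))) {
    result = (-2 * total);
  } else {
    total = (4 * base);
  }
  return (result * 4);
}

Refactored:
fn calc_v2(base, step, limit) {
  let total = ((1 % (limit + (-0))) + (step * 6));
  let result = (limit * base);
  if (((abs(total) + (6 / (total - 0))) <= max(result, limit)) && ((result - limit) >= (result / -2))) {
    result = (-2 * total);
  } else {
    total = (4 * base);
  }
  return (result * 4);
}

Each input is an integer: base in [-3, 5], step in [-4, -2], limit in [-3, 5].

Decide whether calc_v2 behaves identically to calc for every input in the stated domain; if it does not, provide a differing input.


Changes here: arithmetic usage differs; the full 243-point sweep finds no disagreement.
verdict: equivalent


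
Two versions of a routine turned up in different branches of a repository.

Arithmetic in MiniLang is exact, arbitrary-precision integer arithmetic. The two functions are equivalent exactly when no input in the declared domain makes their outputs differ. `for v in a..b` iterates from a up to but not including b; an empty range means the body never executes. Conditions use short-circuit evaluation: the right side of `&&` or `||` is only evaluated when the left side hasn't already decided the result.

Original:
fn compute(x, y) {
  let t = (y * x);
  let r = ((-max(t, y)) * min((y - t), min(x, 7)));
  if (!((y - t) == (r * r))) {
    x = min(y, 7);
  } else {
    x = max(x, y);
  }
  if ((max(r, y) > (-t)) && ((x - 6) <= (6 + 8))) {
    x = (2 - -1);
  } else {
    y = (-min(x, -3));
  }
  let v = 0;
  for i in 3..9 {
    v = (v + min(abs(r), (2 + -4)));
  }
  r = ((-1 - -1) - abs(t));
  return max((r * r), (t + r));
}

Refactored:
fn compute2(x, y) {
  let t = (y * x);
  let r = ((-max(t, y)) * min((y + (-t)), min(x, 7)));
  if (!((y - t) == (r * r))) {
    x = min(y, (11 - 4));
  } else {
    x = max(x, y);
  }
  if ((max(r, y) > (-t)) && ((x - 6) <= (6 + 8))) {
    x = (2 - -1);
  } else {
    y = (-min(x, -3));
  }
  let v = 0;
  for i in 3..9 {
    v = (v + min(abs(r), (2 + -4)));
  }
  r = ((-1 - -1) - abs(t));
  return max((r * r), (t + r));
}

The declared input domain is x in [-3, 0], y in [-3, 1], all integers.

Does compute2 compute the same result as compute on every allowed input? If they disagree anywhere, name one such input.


Equivalent — the differences include constant usage differs; and arithmetic usage differs, yet no declared input distinguishes the two.
One worked example (x=-2, y=-3) — compute: t=6, then r=54, then (!((y - t) == (r * r))) is true, then x=-3, then ((max(r, y) > (-t)) && ((x - 6) <= (6 + 8))) is true, then x=3, then v=0, then (i=3), then v=-2, then (i=4), then v=-4, then (i=5), then v=-6, then (i=6), then v=-8, then (i=7), then v=-10, then (i=8), then v=-12, then r=-6, then returns 36; compute2: t=6, then r=54, then (!((y - t) == (r * r))) is true, then x=-3, then ((max(r, y) > (-t)) && ((x - 6) <= (6 + 8))) is true, then x=3, then v=0, then (i=3), then v=-2, then (i=4), then v=-4, then (i=5), then v=-6, then (i=6), then v=-8, then (i=7), then v=-10, then (i=8), then v=-12, then r=-6, then returns 36; agreement on 36.
Every one of the 20 inputs gives matching results.
verdict: equivalent


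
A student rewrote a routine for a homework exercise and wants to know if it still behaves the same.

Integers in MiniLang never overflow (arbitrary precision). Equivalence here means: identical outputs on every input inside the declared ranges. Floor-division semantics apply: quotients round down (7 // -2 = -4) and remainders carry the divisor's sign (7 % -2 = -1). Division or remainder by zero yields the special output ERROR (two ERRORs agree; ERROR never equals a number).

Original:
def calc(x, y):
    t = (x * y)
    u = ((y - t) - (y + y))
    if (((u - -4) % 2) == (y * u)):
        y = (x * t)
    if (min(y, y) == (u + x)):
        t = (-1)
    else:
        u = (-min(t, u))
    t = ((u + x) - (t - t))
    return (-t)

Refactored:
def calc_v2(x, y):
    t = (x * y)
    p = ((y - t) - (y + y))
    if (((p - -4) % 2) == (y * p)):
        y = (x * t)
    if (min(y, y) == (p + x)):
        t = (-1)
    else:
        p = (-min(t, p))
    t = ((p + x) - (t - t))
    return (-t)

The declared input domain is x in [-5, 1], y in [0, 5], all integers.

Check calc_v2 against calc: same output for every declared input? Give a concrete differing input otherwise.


Side by side, the visible changes include: local variable names differ.
Spot check at x=0, y=5 — calc: t becomes 0; next u becomes -5; next (((u - -4) % 2) == (y * u)) evaluates to false; next (min(y, y) == (u + x)) evaluates to false; next u becomes 5; next t becomes 5; next final value -5. calc_v2: t becomes 0; next p becomes -5; next (((p - -4) % 2) == (y * p)) evaluates to false; next (min(y, y) == (p + x)) evaluates to false; next p becomes 5; next t becomes 5; next final value -5. Both give -5.
Checked all 42 inputs in the declared domain: the outputs agree on every one.
verdict: equivalent


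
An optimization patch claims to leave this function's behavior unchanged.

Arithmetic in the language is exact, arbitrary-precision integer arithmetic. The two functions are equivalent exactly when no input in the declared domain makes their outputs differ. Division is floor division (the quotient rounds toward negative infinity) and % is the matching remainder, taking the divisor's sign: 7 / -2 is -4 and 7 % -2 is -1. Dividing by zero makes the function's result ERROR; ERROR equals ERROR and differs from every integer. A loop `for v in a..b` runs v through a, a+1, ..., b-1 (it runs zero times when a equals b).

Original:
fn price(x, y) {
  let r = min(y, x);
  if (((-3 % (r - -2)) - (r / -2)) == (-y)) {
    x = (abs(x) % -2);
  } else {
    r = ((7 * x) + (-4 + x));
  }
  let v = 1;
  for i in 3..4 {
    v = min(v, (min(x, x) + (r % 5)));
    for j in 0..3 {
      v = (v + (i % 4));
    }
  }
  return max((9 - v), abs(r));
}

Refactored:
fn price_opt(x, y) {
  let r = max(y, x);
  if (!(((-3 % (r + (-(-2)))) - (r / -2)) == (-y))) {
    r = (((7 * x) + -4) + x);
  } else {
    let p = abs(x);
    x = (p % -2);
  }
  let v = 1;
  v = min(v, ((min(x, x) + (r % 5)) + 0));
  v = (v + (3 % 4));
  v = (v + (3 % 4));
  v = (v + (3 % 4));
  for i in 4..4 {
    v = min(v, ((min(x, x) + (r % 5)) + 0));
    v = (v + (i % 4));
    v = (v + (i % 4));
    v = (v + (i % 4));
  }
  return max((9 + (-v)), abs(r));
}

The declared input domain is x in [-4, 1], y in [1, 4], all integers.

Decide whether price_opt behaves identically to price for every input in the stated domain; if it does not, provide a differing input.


Input x=-4, y=3: 4 from price versus 36 from price_opt.
verdict: not equivalent; witness: x=-4, y=3


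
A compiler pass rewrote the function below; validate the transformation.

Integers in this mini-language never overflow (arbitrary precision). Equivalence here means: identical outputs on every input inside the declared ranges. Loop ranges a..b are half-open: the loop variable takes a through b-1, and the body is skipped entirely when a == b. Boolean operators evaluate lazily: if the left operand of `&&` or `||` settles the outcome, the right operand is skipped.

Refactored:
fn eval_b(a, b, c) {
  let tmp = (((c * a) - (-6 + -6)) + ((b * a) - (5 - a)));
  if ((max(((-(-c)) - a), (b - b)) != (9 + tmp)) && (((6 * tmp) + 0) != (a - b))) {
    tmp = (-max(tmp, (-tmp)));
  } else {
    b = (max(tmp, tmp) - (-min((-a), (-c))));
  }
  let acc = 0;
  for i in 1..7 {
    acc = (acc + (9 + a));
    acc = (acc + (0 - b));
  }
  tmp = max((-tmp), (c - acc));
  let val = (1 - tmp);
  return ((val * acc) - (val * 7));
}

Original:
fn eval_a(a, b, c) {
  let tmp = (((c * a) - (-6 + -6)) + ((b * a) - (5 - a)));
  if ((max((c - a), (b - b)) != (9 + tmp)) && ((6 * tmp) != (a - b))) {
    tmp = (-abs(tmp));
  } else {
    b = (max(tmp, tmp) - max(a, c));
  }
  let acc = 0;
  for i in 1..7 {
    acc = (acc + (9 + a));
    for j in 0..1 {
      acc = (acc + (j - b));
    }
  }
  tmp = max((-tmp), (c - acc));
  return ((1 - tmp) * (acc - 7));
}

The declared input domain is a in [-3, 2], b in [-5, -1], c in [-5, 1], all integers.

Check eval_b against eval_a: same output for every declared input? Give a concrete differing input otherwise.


Reading the diff, among the changes: loop structure differs, min/max/abs usage differs, arithmetic usage differs, local variable names differ, constant usage differs.
Spot check at a=-3, b=-2, c=-3 — eval_a: tmp = 19; ((max((c - a), (b - b)) != (9 + tmp)) && ((6 * tmp) != (a - b))) -> true; tmp = -19; acc = 0; [i=1]; acc = 6; [j=0]; acc = 8; [i=2]; acc = 14; [j=0]; acc = 16; [i=3]; acc = 22; [j=0]; acc = 24; [i=4]; acc = 30; [j=0]; acc = 32; [i=5]; acc = 38; [j=0]; acc = 40; [i=6]; acc = 46; [j=0]; acc = 48; tmp = 19; return -738. eval_b: tmp = 19; ((max(((-(-c)) - a), (b - b)) != (9 + tmp)) && (((6 * tmp) + 0) != (a - b))) -> true; tmp = -19; acc = 0; [i=1]; acc = 6; acc = 8; [i=2]; acc = 14; acc = 16; [i=3]; acc = 22; acc = 24; [i=4]; acc = 30; acc = 32; [i=5]; acc = 38; acc = 40; [i=6]; acc = 46; acc = 48; tmp = 19; val = -18; return -738. Both give -738.
Every one of the 210 inputs gives matching results.
verdict: equivalent
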